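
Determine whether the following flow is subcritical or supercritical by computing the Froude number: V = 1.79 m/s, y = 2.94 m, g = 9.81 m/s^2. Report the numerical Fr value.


The Froude number is defined as Fr = V / sqrt(g*y).
g*y = 9.81 * 2.94 = 28.8414.
sqrt(g*y) = sqrt(28.8414) = 5.3704.
Fr = 1.79 / 5.3704 = 0.3333.
Since Fr < 1, the flow is subcritical.

0.3333


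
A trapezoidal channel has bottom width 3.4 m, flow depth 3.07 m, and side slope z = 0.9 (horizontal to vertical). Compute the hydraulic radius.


For a trapezoidal section with side slope z:
A = (b + z*y)*y = (3.4 + 0.9*3.07)*3.07 = 18.92 m^2.
P = b + 2*y*sqrt(1 + z^2) = 3.4 + 2*3.07*sqrt(1 + 0.9^2) = 11.661 m.
R = A/P = 18.92 / 11.661 = 1.6226 m.

1.6226


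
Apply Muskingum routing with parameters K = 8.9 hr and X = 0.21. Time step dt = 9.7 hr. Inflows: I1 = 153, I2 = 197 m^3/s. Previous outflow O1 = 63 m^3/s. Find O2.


Muskingum coefficients:
denom = 2*K*(1-X) + dt = 2*8.9*(1-0.21) + 9.7 = 23.762.
C0 = (dt - 2*K*X)/denom = (9.7 - 2*8.9*0.21)/23.762 = 0.2509.
C1 = (dt + 2*K*X)/denom = (9.7 + 2*8.9*0.21)/23.762 = 0.5655.
C2 = (2*K*(1-X) - dt)/denom = 0.1836.
O2 = C0*I2 + C1*I1 + C2*O1
   = 0.2509*197 + 0.5655*153 + 0.1836*63
   = 147.52 m^3/s.

147.52


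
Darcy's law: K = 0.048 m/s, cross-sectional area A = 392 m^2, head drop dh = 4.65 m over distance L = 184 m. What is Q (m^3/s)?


Darcy's law: Q = K * A * i, where i = dh/L.
Hydraulic gradient i = 4.65 / 184 = 0.025272.
Q = 0.048 * 392 * 0.025272
  = 0.4755 m^3/s.

0.4755


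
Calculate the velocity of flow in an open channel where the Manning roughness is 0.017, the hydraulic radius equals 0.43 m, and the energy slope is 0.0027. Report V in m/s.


Manning's equation gives V = (1/n) * R^(2/3) * S^(1/2).
First, compute R^(2/3) = 0.43^(2/3) = 0.5697.
Next, S^(1/2) = 0.0027^(1/2) = 0.051962.
Then 1/n = 1/0.017 = 58.82.
V = 58.82 * 0.5697 * 0.051962 = 1.7413 m/s.

1.7413


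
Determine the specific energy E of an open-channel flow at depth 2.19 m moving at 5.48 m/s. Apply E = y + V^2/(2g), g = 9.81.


Specific energy E = y + V^2/(2g).
Velocity head = V^2/(2g) = 5.48^2 / (2*9.81) = 30.0304 / 19.62 = 1.5306 m.
E = 2.19 + 1.5306 = 3.7206 m.

3.7206


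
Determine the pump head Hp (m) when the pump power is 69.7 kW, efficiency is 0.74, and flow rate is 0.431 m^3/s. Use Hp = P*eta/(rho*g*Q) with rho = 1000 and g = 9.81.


Pump head formula: Hp = P * eta / (rho * g * Q).
Numerator: P * eta = 69.7 * 1000 * 0.74 = 51578.0 W.
Denominator: rho * g * Q = 1000 * 9.81 * 0.431 = 4228.11.
Hp = 51578.0 / 4228.11 = 12.2 m.

12.2


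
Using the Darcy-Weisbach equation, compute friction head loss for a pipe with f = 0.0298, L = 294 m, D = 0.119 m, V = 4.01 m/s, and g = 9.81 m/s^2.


Darcy-Weisbach equation: h_f = f * (L/D) * V^2/(2g).
f * L/D = 0.0298 * 294/0.119 = 73.6235.
V^2/(2g) = 4.01^2 / (2*9.81) = 16.0801 / 19.62 = 0.8196 m.
h_f = 73.6235 * 0.8196 = 60.34 m.

60.34


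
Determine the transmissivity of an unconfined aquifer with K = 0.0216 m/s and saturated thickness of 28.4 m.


Transmissivity is defined as T = K * h.
T = 0.0216 * 28.4
  = 0.6134 m^2/s.

0.6134


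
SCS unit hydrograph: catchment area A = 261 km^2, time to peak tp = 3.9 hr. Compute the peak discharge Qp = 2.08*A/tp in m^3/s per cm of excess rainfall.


SCS formula: Qp = 2.08 * A / tp.
Qp = 2.08 * 261 / 3.9
   = 542.88 / 3.9
   = 139.2 m^3/s per cm.

139.2


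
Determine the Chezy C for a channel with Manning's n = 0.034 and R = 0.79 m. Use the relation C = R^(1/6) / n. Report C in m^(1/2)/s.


The Chezy coefficient relates to Manning's n through C = R^(1/6) / n.
R^(1/6) = 0.79^(1/6) = 0.961475.
C = 0.961475 / 0.034 = 28.28 m^(1/2)/s.

28.28


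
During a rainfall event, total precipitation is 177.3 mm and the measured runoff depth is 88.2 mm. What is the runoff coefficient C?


The runoff coefficient C = runoff depth / rainfall depth.
C = 88.2 / 177.3
  = 0.4975.

0.4975


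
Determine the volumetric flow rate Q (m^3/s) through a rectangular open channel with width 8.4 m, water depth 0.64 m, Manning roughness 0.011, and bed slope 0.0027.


For a rectangular channel, the cross-sectional area A = b * y = 8.4 * 0.64 = 5.38 m^2.
The wetted perimeter P = b + 2y = 8.4 + 2*0.64 = 9.68 m.
Hydraulic radius R = A/P = 5.38/9.68 = 0.5554 m.
Velocity V = (1/n)*R^(2/3)*S^(1/2) = (1/0.011)*0.5554^(2/3)*0.0027^(1/2) = 3.1916 m/s.
Discharge Q = A * V = 5.38 * 3.1916 = 17.158 m^3/s.

17.158


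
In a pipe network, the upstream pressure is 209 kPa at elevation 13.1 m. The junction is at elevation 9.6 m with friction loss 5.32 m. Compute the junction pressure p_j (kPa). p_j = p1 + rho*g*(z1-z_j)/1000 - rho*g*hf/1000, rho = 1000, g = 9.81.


Junction pressure: p_j = p1 + rho*g*(z1 - z_j)/1000 - rho*g*hf/1000.
Elevation term = 1000*9.81*(13.1 - 9.6)/1000 = 34.335 kPa.
Friction term = 1000*9.81*5.32/1000 = 52.189 kPa.
p_j = 209 + 34.335 - 52.189 = 191.15 kPa.

191.15


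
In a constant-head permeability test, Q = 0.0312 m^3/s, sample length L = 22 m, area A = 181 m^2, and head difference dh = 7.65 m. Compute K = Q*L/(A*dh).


From K = Q*L / (A*dh):
Numerator: Q*L = 0.0312 * 22 = 0.6864.
Denominator: A*dh = 181 * 7.65 = 1384.65.
K = 0.6864 / 1384.65 = 0.000496 m/s.

0.000496


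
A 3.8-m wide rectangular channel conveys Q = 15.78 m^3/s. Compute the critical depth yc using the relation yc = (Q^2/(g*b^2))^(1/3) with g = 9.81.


Using yc = (Q^2 / (g * b^2))^(1/3):
Q^2 = 15.78^2 = 249.01.
g * b^2 = 9.81 * 3.8^2 = 9.81 * 14.44 = 141.66.
Q^2 / (g*b^2) = 249.01 / 141.66 = 1.7578.
yc = 1.7578^(1/3) = 1.2069 m.

1.2069


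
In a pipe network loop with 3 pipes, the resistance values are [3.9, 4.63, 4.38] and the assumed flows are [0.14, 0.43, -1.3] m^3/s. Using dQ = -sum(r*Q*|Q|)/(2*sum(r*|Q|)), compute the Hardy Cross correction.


Numerator terms (r*Q*|Q|): 3.9*0.14*|0.14| = 0.0764; 4.63*0.43*|0.43| = 0.8561; 4.38*-1.3*|-1.3| = -7.4022.
Sum of numerator = -6.4697.
Denominator terms (r*|Q|): 3.9*|0.14| = 0.546; 4.63*|0.43| = 1.9909; 4.38*|-1.3| = 5.694.
2 * sum of denominator = 2 * 8.2309 = 16.4618.
dQ = --6.4697 / 16.4618 = 0.393 m^3/s.

0.393


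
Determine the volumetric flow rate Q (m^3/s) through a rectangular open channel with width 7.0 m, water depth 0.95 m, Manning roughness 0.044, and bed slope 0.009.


For a rectangular channel, the cross-sectional area A = b * y = 7.0 * 0.95 = 6.65 m^2.
The wetted perimeter P = b + 2y = 7.0 + 2*0.95 = 8.9 m.
Hydraulic radius R = A/P = 6.65/8.9 = 0.7472 m.
Velocity V = (1/n)*R^(2/3)*S^(1/2) = (1/0.044)*0.7472^(2/3)*0.009^(1/2) = 1.7754 m/s.
Discharge Q = A * V = 6.65 * 1.7754 = 11.806 m^3/s.

11.806


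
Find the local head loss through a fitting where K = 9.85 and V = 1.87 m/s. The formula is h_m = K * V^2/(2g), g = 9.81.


Minor loss formula: h_m = K * V^2/(2g).
V^2 = 1.87^2 = 3.4969.
V^2/(2g) = 3.4969 / 19.62 = 0.1782 m.
h_m = 9.85 * 0.1782 = 1.7556 m.

1.7556


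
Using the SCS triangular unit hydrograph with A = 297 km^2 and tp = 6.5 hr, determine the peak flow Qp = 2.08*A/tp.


SCS formula: Qp = 2.08 * A / tp.
Qp = 2.08 * 297 / 6.5
   = 617.76 / 6.5
   = 95.04 m^3/s per cm.

95.04


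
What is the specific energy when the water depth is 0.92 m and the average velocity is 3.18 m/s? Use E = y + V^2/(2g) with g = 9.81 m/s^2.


Specific energy E = y + V^2/(2g).
Velocity head = V^2/(2g) = 3.18^2 / (2*9.81) = 10.1124 / 19.62 = 0.5154 m.
E = 0.92 + 0.5154 = 1.4354 m.

1.4354


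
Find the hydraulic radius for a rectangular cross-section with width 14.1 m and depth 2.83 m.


For a rectangular section:
Flow area A = b * y = 14.1 * 2.83 = 39.9 m^2.
Wetted perimeter P = b + 2y = 14.1 + 2*2.83 = 19.76 m.
Hydraulic radius R = A/P = 39.9 / 19.76 = 2.0194 m.

2.0194


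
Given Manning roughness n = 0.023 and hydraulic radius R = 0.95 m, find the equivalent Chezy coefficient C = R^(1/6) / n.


The Chezy coefficient relates to Manning's n through C = R^(1/6) / n.
R^(1/6) = 0.95^(1/6) = 0.991488.
C = 0.991488 / 0.023 = 43.11 m^(1/2)/s.

43.11


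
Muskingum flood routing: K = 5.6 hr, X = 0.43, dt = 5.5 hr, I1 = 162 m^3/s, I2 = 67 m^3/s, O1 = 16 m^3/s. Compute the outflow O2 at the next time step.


Muskingum coefficients:
denom = 2*K*(1-X) + dt = 2*5.6*(1-0.43) + 5.5 = 11.884.
C0 = (dt - 2*K*X)/denom = (5.5 - 2*5.6*0.43)/11.884 = 0.0576.
C1 = (dt + 2*K*X)/denom = (5.5 + 2*5.6*0.43)/11.884 = 0.8681.
C2 = (2*K*(1-X) - dt)/denom = 0.0744.
O2 = C0*I2 + C1*I1 + C2*O1
   = 0.0576*67 + 0.8681*162 + 0.0744*16
   = 145.67 m^3/s.

145.67


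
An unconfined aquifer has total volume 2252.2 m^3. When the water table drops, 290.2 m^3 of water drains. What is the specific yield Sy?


Specific yield Sy = Volume drained / Total volume.
Sy = 290.2 / 2252.2
   = 0.1289.

0.1289


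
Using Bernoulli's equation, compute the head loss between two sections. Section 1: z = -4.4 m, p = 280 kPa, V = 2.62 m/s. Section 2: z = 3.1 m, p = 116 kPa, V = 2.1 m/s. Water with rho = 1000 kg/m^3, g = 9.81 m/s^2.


Total head at each section: H = z + p/(rho*g) + V^2/(2g).
H1 = -4.4 + 280*1000/(1000*9.81) + 2.62^2/(2*9.81)
   = -4.4 + 28.542 + 0.3499
   = 24.492 m.
H2 = 3.1 + 116*1000/(1000*9.81) + 2.1^2/(2*9.81)
   = 3.1 + 11.825 + 0.2248
   = 15.149 m.
h_L = H1 - H2 = 24.492 - 15.149 = 9.343 m.

9.343


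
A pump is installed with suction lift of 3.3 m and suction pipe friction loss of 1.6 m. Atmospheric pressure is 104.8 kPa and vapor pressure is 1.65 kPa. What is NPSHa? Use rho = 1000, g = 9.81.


NPSHa = p_atm/(rho*g) - z_s - hf_s - p_vap/(rho*g).
p_atm/(rho*g) = 104.8*1000 / (1000*9.81) = 10.683 m.
p_vap/(rho*g) = 1.65*1000 / (1000*9.81) = 0.168 m.
NPSHa = 10.683 - 3.3 - 1.6 - 0.168
      = 5.61 m.

5.61


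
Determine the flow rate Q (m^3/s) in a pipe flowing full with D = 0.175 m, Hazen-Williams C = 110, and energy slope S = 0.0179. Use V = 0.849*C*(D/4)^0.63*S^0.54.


For a full circular pipe, R = D/4 = 0.175/4 = 0.0437 m.
V = 0.849 * 110 * 0.0437^0.63 * 0.0179^0.54
  = 0.849 * 110 * 0.139257 * 0.113904
  = 1.4813 m/s.
Pipe area A = pi*D^2/4 = pi*0.175^2/4 = 0.0241 m^2.
Q = A * V = 0.0241 * 1.4813 = 0.0356 m^3/s.

0.0356


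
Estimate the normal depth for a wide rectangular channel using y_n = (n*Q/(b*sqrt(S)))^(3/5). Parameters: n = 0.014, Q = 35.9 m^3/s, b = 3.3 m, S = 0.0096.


We use the wide-channel approximation y_n = (n*Q/(b*sqrt(S)))^(3/5).
sqrt(S) = sqrt(0.0096) = 0.09798.
Numerator: n*Q = 0.014 * 35.9 = 0.5026.
Denominator: b*sqrt(S) = 3.3 * 0.09798 = 0.323334.
arg = 1.5544.
y_n = 1.5544^(3/5) = 1.303 m.

1.303


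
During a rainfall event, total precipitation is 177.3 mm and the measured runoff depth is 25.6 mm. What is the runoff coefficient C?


The runoff coefficient C = runoff depth / rainfall depth.
C = 25.6 / 177.3
  = 0.1444.

0.1444


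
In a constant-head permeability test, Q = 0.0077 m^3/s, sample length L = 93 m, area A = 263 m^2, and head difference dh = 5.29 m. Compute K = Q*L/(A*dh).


From K = Q*L / (A*dh):
Numerator: Q*L = 0.0077 * 93 = 0.7161.
Denominator: A*dh = 263 * 5.29 = 1391.27.
K = 0.7161 / 1391.27 = 0.000515 m/s.

0.000515


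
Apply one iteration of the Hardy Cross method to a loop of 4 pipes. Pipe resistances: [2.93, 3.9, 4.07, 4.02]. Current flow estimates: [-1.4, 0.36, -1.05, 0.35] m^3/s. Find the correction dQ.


Numerator terms (r*Q*|Q|): 2.93*-1.4*|-1.4| = -5.7428; 3.9*0.36*|0.36| = 0.5054; 4.07*-1.05*|-1.05| = -4.4872; 4.02*0.35*|0.35| = 0.4924.
Sum of numerator = -9.2321.
Denominator terms (r*|Q|): 2.93*|-1.4| = 4.102; 3.9*|0.36| = 1.404; 4.07*|-1.05| = 4.2735; 4.02*|0.35| = 1.407.
2 * sum of denominator = 2 * 11.1865 = 22.373.
dQ = --9.2321 / 22.373 = 0.4126 m^3/s.

0.4126


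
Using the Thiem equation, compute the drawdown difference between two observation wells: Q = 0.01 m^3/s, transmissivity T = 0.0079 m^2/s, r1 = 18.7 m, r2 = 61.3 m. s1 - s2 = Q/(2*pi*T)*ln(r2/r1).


Thiem equation: s1 - s2 = Q/(2*pi*T) * ln(r2/r1).
ln(r2/r1) = ln(61.3/18.7) = 1.1873.
Q/(2*pi*T) = 0.01 / (2*pi*0.0079) = 0.01 / 0.0496 = 0.2015.
s1 - s2 = 0.2015 * 1.1873 = 0.2392 m.

0.2392


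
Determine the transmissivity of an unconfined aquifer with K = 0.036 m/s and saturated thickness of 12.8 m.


Transmissivity is defined as T = K * h.
T = 0.036 * 12.8
  = 0.4608 m^2/s.

0.4608


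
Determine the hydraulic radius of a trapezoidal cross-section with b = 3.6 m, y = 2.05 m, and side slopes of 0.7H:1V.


For a trapezoidal section with side slope z:
A = (b + z*y)*y = (3.6 + 0.7*2.05)*2.05 = 10.322 m^2.
P = b + 2*y*sqrt(1 + z^2) = 3.6 + 2*2.05*sqrt(1 + 0.7^2) = 8.605 m.
R = A/P = 10.322 / 8.605 = 1.1995 m.

1.1995


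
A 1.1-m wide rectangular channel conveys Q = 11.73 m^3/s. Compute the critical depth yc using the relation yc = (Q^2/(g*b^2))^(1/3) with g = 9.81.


Using yc = (Q^2 / (g * b^2))^(1/3):
Q^2 = 11.73^2 = 137.59.
g * b^2 = 9.81 * 1.1^2 = 9.81 * 1.21 = 11.87.
Q^2 / (g*b^2) = 137.59 / 11.87 = 11.5914.
yc = 11.5914^(1/3) = 2.2632 m.

2.2632


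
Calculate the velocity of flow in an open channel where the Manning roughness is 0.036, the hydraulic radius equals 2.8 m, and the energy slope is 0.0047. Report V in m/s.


Manning's equation gives V = (1/n) * R^(2/3) * S^(1/2).
First, compute R^(2/3) = 2.8^(2/3) = 1.9866.
Next, S^(1/2) = 0.0047^(1/2) = 0.068557.
Then 1/n = 1/0.036 = 27.78.
V = 27.78 * 1.9866 * 0.068557 = 3.7831 m/s.

3.7831


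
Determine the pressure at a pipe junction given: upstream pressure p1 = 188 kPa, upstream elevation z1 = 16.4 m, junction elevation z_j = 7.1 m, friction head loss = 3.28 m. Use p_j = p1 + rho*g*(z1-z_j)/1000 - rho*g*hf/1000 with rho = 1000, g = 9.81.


Junction pressure: p_j = p1 + rho*g*(z1 - z_j)/1000 - rho*g*hf/1000.
Elevation term = 1000*9.81*(16.4 - 7.1)/1000 = 91.233 kPa.
Friction term = 1000*9.81*3.28/1000 = 32.177 kPa.
p_j = 188 + 91.233 - 32.177 = 247.06 kPa.

247.06


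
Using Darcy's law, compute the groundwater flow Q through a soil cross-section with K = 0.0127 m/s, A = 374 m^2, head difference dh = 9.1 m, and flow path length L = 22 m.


Darcy's law: Q = K * A * i, where i = dh/L.
Hydraulic gradient i = 9.1 / 22 = 0.413636.
Q = 0.0127 * 374 * 0.413636
  = 1.9647 m^3/s.

1.9647


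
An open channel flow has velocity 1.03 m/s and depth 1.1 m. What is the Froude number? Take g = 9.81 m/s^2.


The Froude number is defined as Fr = V / sqrt(g*y).
g*y = 9.81 * 1.1 = 10.791.
sqrt(g*y) = sqrt(10.791) = 3.285.
Fr = 1.03 / 3.285 = 0.3135.

0.3135


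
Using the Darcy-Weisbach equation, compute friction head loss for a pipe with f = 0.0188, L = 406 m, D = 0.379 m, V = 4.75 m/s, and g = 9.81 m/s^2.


Darcy-Weisbach equation: h_f = f * (L/D) * V^2/(2g).
f * L/D = 0.0188 * 406/0.379 = 20.1393.
V^2/(2g) = 4.75^2 / (2*9.81) = 22.5625 / 19.62 = 1.15 m.
h_f = 20.1393 * 1.15 = 23.16 m.

23.16


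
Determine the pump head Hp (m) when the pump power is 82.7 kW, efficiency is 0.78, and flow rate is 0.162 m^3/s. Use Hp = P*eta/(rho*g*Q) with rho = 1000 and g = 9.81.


Pump head formula: Hp = P * eta / (rho * g * Q).
Numerator: P * eta = 82.7 * 1000 * 0.78 = 64506.0 W.
Denominator: rho * g * Q = 1000 * 9.81 * 0.162 = 1589.22.
Hp = 64506.0 / 1589.22 = 40.59 m.

40.59


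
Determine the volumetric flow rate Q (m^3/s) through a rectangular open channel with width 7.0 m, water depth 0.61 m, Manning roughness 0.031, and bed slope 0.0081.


For a rectangular channel, the cross-sectional area A = b * y = 7.0 * 0.61 = 4.27 m^2.
The wetted perimeter P = b + 2y = 7.0 + 2*0.61 = 8.22 m.
Hydraulic radius R = A/P = 4.27/8.22 = 0.5195 m.
Velocity V = (1/n)*R^(2/3)*S^(1/2) = (1/0.031)*0.5195^(2/3)*0.0081^(1/2) = 1.8761 m/s.
Discharge Q = A * V = 4.27 * 1.8761 = 8.011 m^3/s.

8.011


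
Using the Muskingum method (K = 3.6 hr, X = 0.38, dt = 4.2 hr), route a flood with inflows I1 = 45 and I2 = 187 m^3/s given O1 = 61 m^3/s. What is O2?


Muskingum coefficients:
denom = 2*K*(1-X) + dt = 2*3.6*(1-0.38) + 4.2 = 8.664.
C0 = (dt - 2*K*X)/denom = (4.2 - 2*3.6*0.38)/8.664 = 0.169.
C1 = (dt + 2*K*X)/denom = (4.2 + 2*3.6*0.38)/8.664 = 0.8006.
C2 = (2*K*(1-X) - dt)/denom = 0.0305.
O2 = C0*I2 + C1*I1 + C2*O1
   = 0.169*187 + 0.8006*45 + 0.0305*61
   = 69.48 m^3/s.

69.48


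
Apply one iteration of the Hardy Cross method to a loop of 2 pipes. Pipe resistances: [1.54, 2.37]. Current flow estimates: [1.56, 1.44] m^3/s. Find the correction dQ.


Numerator terms (r*Q*|Q|): 1.54*1.56*|1.56| = 3.7477; 2.37*1.44*|1.44| = 4.9144.
Sum of numerator = 8.6622.
Denominator terms (r*|Q|): 1.54*|1.56| = 2.4024; 2.37*|1.44| = 3.4128.
2 * sum of denominator = 2 * 5.8152 = 11.6304.
dQ = -8.6622 / 11.6304 = -0.7448 m^3/s.

-0.7448


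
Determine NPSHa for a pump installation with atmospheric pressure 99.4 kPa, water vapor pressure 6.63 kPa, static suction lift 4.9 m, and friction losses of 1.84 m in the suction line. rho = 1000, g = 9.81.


NPSHa = p_atm/(rho*g) - z_s - hf_s - p_vap/(rho*g).
p_atm/(rho*g) = 99.4*1000 / (1000*9.81) = 10.133 m.
p_vap/(rho*g) = 6.63*1000 / (1000*9.81) = 0.676 m.
NPSHa = 10.133 - 4.9 - 1.84 - 0.676
      = 2.72 m.

2.72


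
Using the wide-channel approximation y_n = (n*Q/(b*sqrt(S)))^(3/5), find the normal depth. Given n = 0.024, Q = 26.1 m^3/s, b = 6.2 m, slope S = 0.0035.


We use the wide-channel approximation y_n = (n*Q/(b*sqrt(S)))^(3/5).
sqrt(S) = sqrt(0.0035) = 0.059161.
Numerator: n*Q = 0.024 * 26.1 = 0.6264.
Denominator: b*sqrt(S) = 6.2 * 0.059161 = 0.366798.
arg = 1.7078.
y_n = 1.7078^(3/5) = 1.3787 m.

1.3787


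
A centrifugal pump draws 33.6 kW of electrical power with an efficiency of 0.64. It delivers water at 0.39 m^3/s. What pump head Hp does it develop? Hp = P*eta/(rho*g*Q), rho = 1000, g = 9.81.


Pump head formula: Hp = P * eta / (rho * g * Q).
Numerator: P * eta = 33.6 * 1000 * 0.64 = 21504.0 W.
Denominator: rho * g * Q = 1000 * 9.81 * 0.39 = 3825.9.
Hp = 21504.0 / 3825.9 = 5.62 m.

5.62


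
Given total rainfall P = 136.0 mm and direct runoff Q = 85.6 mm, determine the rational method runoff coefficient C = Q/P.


The runoff coefficient C = runoff depth / rainfall depth.
C = 85.6 / 136.0
  = 0.6294.

0.6294


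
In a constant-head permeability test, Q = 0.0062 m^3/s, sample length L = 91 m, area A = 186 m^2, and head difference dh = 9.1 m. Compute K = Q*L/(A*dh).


From K = Q*L / (A*dh):
Numerator: Q*L = 0.0062 * 91 = 0.5642.
Denominator: A*dh = 186 * 9.1 = 1692.6.
K = 0.5642 / 1692.6 = 0.000333 m/s.

0.000333


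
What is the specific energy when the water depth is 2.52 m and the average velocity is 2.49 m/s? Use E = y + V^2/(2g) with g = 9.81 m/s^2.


Specific energy E = y + V^2/(2g).
Velocity head = V^2/(2g) = 2.49^2 / (2*9.81) = 6.2001 / 19.62 = 0.316 m.
E = 2.52 + 0.316 = 2.836 m.

2.836


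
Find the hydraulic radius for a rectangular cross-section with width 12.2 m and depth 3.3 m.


For a rectangular section:
Flow area A = b * y = 12.2 * 3.3 = 40.26 m^2.
Wetted perimeter P = b + 2y = 12.2 + 2*3.3 = 18.8 m.
Hydraulic radius R = A/P = 40.26 / 18.8 = 2.1415 m.

2.1415


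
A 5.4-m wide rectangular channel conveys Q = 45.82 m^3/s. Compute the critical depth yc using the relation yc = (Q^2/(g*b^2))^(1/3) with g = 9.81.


Using yc = (Q^2 / (g * b^2))^(1/3):
Q^2 = 45.82^2 = 2099.47.
g * b^2 = 9.81 * 5.4^2 = 9.81 * 29.16 = 286.06.
Q^2 / (g*b^2) = 2099.47 / 286.06 = 7.3393.
yc = 7.3393^(1/3) = 1.9434 m.

1.9434


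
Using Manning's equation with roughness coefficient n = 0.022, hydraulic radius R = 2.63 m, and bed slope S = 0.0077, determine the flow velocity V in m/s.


Manning's equation gives V = (1/n) * R^(2/3) * S^(1/2).
First, compute R^(2/3) = 2.63^(2/3) = 1.9053.
Next, S^(1/2) = 0.0077^(1/2) = 0.08775.
Then 1/n = 1/0.022 = 45.45.
V = 45.45 * 1.9053 * 0.08775 = 7.5996 m/s.

7.5996


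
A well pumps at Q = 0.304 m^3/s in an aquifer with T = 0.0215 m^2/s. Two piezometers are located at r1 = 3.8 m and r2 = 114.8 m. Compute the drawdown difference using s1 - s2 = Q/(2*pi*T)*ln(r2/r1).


Thiem equation: s1 - s2 = Q/(2*pi*T) * ln(r2/r1).
ln(r2/r1) = ln(114.8/3.8) = 3.4082.
Q/(2*pi*T) = 0.304 / (2*pi*0.0215) = 0.304 / 0.1351 = 2.2504.
s1 - s2 = 2.2504 * 3.4082 = 7.6697 m.

7.6697


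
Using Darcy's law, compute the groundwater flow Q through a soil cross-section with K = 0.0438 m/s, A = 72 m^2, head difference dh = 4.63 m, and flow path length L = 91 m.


Darcy's law: Q = K * A * i, where i = dh/L.
Hydraulic gradient i = 4.63 / 91 = 0.050879.
Q = 0.0438 * 72 * 0.050879
  = 0.1605 m^3/s.

0.1605


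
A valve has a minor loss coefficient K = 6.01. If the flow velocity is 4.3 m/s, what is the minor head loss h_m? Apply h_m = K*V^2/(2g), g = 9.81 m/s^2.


Minor loss formula: h_m = K * V^2/(2g).
V^2 = 4.3^2 = 18.49.
V^2/(2g) = 18.49 / 19.62 = 0.9424 m.
h_m = 6.01 * 0.9424 = 5.6639 m.

5.6639


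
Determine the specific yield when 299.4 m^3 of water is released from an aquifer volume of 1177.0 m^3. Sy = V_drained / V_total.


Specific yield Sy = Volume drained / Total volume.
Sy = 299.4 / 1177.0
   = 0.2544.

0.2544


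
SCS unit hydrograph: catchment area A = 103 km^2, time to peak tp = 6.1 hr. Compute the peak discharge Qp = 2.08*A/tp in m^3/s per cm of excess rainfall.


SCS formula: Qp = 2.08 * A / tp.
Qp = 2.08 * 103 / 6.1
   = 214.24 / 6.1
   = 35.12 m^3/s per cm.

35.12


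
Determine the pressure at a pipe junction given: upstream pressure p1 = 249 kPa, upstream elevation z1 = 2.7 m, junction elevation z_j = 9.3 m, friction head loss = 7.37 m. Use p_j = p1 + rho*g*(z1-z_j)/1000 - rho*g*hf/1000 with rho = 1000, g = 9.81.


Junction pressure: p_j = p1 + rho*g*(z1 - z_j)/1000 - rho*g*hf/1000.
Elevation term = 1000*9.81*(2.7 - 9.3)/1000 = -64.746 kPa.
Friction term = 1000*9.81*7.37/1000 = 72.3 kPa.
p_j = 249 + -64.746 - 72.3 = 111.95 kPa.

111.95


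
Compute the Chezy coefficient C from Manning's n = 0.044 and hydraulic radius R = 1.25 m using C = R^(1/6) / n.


The Chezy coefficient relates to Manning's n through C = R^(1/6) / n.
R^(1/6) = 1.25^(1/6) = 1.037891.
C = 1.037891 / 0.044 = 23.59 m^(1/2)/s.

23.59


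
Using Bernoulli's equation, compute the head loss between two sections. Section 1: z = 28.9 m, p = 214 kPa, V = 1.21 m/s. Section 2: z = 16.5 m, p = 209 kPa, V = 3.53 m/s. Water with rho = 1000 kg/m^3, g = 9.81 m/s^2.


Total head at each section: H = z + p/(rho*g) + V^2/(2g).
H1 = 28.9 + 214*1000/(1000*9.81) + 1.21^2/(2*9.81)
   = 28.9 + 21.814 + 0.0746
   = 50.789 m.
H2 = 16.5 + 209*1000/(1000*9.81) + 3.53^2/(2*9.81)
   = 16.5 + 21.305 + 0.6351
   = 38.44 m.
h_L = H1 - H2 = 50.789 - 38.44 = 12.349 m.

12.349


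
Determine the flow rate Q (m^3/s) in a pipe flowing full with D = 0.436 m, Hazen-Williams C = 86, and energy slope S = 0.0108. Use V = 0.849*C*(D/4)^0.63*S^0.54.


For a full circular pipe, R = D/4 = 0.436/4 = 0.109 m.
V = 0.849 * 86 * 0.109^0.63 * 0.0108^0.54
  = 0.849 * 86 * 0.247502 * 0.086706
  = 1.5669 m/s.
Pipe area A = pi*D^2/4 = pi*0.436^2/4 = 0.1493 m^2.
Q = A * V = 0.1493 * 1.5669 = 0.2339 m^3/s.

0.2339


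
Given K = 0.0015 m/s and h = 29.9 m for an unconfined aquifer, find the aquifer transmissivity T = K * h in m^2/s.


Transmissivity is defined as T = K * h.
T = 0.0015 * 29.9
  = 0.0449 m^2/s.

0.0449


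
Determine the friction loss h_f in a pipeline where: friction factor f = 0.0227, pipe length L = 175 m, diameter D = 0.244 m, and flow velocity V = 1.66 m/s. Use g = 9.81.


Darcy-Weisbach equation: h_f = f * (L/D) * V^2/(2g).
f * L/D = 0.0227 * 175/0.244 = 16.2807.
V^2/(2g) = 1.66^2 / (2*9.81) = 2.7556 / 19.62 = 0.1404 m.
h_f = 16.2807 * 0.1404 = 2.287 m.

2.287


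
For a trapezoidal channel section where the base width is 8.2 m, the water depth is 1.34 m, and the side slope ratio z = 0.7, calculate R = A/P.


For a trapezoidal section with side slope z:
A = (b + z*y)*y = (8.2 + 0.7*1.34)*1.34 = 12.245 m^2.
P = b + 2*y*sqrt(1 + z^2) = 8.2 + 2*1.34*sqrt(1 + 0.7^2) = 11.471 m.
R = A/P = 12.245 / 11.471 = 1.0674 m.

1.0674


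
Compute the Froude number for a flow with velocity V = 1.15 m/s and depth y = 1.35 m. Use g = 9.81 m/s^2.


The Froude number is defined as Fr = V / sqrt(g*y).
g*y = 9.81 * 1.35 = 13.2435.
sqrt(g*y) = sqrt(13.2435) = 3.6392.
Fr = 1.15 / 3.6392 = 0.316.

0.316


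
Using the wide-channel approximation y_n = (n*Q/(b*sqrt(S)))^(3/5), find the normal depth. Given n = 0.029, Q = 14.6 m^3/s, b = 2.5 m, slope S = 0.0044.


We use the wide-channel approximation y_n = (n*Q/(b*sqrt(S)))^(3/5).
sqrt(S) = sqrt(0.0044) = 0.066332.
Numerator: n*Q = 0.029 * 14.6 = 0.4234.
Denominator: b*sqrt(S) = 2.5 * 0.066332 = 0.16583.
arg = 2.5532.
y_n = 2.5532^(3/5) = 1.7549 m.

1.7549


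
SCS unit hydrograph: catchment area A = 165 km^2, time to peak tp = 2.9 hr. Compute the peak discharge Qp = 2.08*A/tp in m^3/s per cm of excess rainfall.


SCS formula: Qp = 2.08 * A / tp.
Qp = 2.08 * 165 / 2.9
   = 343.2 / 2.9
   = 118.34 m^3/s per cm.

118.34


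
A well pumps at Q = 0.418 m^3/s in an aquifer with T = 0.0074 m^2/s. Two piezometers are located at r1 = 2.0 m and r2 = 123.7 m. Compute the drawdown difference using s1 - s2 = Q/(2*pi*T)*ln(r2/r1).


Thiem equation: s1 - s2 = Q/(2*pi*T) * ln(r2/r1).
ln(r2/r1) = ln(123.7/2.0) = 4.1247.
Q/(2*pi*T) = 0.418 / (2*pi*0.0074) = 0.418 / 0.0465 = 8.9901.
s1 - s2 = 8.9901 * 4.1247 = 37.0816 m.

37.0816


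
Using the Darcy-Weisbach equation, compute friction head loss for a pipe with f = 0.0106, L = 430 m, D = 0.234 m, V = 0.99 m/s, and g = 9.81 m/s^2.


Darcy-Weisbach equation: h_f = f * (L/D) * V^2/(2g).
f * L/D = 0.0106 * 430/0.234 = 19.4786.
V^2/(2g) = 0.99^2 / (2*9.81) = 0.9801 / 19.62 = 0.05 m.
h_f = 19.4786 * 0.05 = 0.973 m.

0.973


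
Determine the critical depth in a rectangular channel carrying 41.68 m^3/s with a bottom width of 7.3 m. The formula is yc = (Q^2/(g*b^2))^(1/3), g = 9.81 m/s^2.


Using yc = (Q^2 / (g * b^2))^(1/3):
Q^2 = 41.68^2 = 1737.22.
g * b^2 = 9.81 * 7.3^2 = 9.81 * 53.29 = 522.77.
Q^2 / (g*b^2) = 1737.22 / 522.77 = 3.3231.
yc = 3.3231^(1/3) = 1.4923 m.

1.4923


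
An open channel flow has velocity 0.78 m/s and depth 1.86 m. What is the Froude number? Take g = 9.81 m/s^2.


The Froude number is defined as Fr = V / sqrt(g*y).
g*y = 9.81 * 1.86 = 18.2466.
sqrt(g*y) = sqrt(18.2466) = 4.2716.
Fr = 0.78 / 4.2716 = 0.1826.

0.1826


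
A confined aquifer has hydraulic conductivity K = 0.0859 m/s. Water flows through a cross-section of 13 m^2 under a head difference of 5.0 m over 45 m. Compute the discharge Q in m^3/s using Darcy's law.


Darcy's law: Q = K * A * i, where i = dh/L.
Hydraulic gradient i = 5.0 / 45 = 0.111111.
Q = 0.0859 * 13 * 0.111111
  = 0.1241 m^3/s.

0.1241


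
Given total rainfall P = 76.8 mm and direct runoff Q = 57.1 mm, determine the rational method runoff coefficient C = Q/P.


The runoff coefficient C = runoff depth / rainfall depth.
C = 57.1 / 76.8
  = 0.7435.

0.7435


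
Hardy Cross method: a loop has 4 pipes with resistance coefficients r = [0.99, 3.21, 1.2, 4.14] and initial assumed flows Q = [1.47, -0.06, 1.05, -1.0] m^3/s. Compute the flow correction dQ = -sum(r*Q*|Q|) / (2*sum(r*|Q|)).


Numerator terms (r*Q*|Q|): 0.99*1.47*|1.47| = 2.1393; 3.21*-0.06*|-0.06| = -0.0116; 1.2*1.05*|1.05| = 1.323; 4.14*-1.0*|-1.0| = -4.14.
Sum of numerator = -0.6893.
Denominator terms (r*|Q|): 0.99*|1.47| = 1.4553; 3.21*|-0.06| = 0.1926; 1.2*|1.05| = 1.26; 4.14*|-1.0| = 4.14.
2 * sum of denominator = 2 * 7.0479 = 14.0958.
dQ = --0.6893 / 14.0958 = 0.0489 m^3/s.

0.0489


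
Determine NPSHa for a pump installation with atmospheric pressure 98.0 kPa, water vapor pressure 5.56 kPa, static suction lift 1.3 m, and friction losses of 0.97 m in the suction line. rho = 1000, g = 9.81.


NPSHa = p_atm/(rho*g) - z_s - hf_s - p_vap/(rho*g).
p_atm/(rho*g) = 98.0*1000 / (1000*9.81) = 9.99 m.
p_vap/(rho*g) = 5.56*1000 / (1000*9.81) = 0.567 m.
NPSHa = 9.99 - 1.3 - 0.97 - 0.567
      = 7.15 m.

7.15


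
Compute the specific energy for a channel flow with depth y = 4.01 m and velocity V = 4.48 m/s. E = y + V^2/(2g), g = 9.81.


Specific energy E = y + V^2/(2g).
Velocity head = V^2/(2g) = 4.48^2 / (2*9.81) = 20.0704 / 19.62 = 1.023 m.
E = 4.01 + 1.023 = 5.033 m.

5.033


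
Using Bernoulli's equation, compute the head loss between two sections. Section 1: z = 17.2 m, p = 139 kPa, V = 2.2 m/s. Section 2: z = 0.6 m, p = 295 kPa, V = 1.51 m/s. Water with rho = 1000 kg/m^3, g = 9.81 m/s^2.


Total head at each section: H = z + p/(rho*g) + V^2/(2g).
H1 = 17.2 + 139*1000/(1000*9.81) + 2.2^2/(2*9.81)
   = 17.2 + 14.169 + 0.2467
   = 31.616 m.
H2 = 0.6 + 295*1000/(1000*9.81) + 1.51^2/(2*9.81)
   = 0.6 + 30.071 + 0.1162
   = 30.788 m.
h_L = H1 - H2 = 31.616 - 30.788 = 0.828 m.

0.828


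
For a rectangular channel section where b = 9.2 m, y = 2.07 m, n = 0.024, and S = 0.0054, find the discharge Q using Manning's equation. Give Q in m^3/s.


For a rectangular channel, the cross-sectional area A = b * y = 9.2 * 2.07 = 19.04 m^2.
The wetted perimeter P = b + 2y = 9.2 + 2*2.07 = 13.34 m.
Hydraulic radius R = A/P = 19.04/13.34 = 1.4276 m.
Velocity V = (1/n)*R^(2/3)*S^(1/2) = (1/0.024)*1.4276^(2/3)*0.0054^(1/2) = 3.882 m/s.
Discharge Q = A * V = 19.04 * 3.882 = 73.929 m^3/s.

73.929


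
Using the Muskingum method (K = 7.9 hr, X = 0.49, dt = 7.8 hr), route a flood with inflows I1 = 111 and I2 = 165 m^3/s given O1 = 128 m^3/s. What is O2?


Muskingum coefficients:
denom = 2*K*(1-X) + dt = 2*7.9*(1-0.49) + 7.8 = 15.858.
C0 = (dt - 2*K*X)/denom = (7.8 - 2*7.9*0.49)/15.858 = 0.0037.
C1 = (dt + 2*K*X)/denom = (7.8 + 2*7.9*0.49)/15.858 = 0.9801.
C2 = (2*K*(1-X) - dt)/denom = 0.0163.
O2 = C0*I2 + C1*I1 + C2*O1
   = 0.0037*165 + 0.9801*111 + 0.0163*128
   = 111.47 m^3/s.

111.47


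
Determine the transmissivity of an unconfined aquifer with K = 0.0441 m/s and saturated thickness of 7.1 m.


Transmissivity is defined as T = K * h.
T = 0.0441 * 7.1
  = 0.3131 m^2/s.

0.3131


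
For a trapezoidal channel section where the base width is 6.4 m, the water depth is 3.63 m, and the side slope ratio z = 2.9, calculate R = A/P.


For a trapezoidal section with side slope z:
A = (b + z*y)*y = (6.4 + 2.9*3.63)*3.63 = 61.445 m^2.
P = b + 2*y*sqrt(1 + z^2) = 6.4 + 2*3.63*sqrt(1 + 2.9^2) = 28.671 m.
R = A/P = 61.445 / 28.671 = 2.1431 m.

2.1431


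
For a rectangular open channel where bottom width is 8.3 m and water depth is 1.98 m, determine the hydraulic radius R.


For a rectangular section:
Flow area A = b * y = 8.3 * 1.98 = 16.43 m^2.
Wetted perimeter P = b + 2y = 8.3 + 2*1.98 = 12.26 m.
Hydraulic radius R = A/P = 16.43 / 12.26 = 1.3405 m.

1.3405


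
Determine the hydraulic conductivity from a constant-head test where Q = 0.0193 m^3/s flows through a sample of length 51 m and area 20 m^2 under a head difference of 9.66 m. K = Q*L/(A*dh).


From K = Q*L / (A*dh):
Numerator: Q*L = 0.0193 * 51 = 0.9843.
Denominator: A*dh = 20 * 9.66 = 193.2.
K = 0.9843 / 193.2 = 0.005095 m/s.

0.005095


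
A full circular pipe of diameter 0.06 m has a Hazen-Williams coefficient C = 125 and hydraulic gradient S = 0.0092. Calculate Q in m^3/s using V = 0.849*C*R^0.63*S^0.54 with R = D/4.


For a full circular pipe, R = D/4 = 0.06/4 = 0.015 m.
V = 0.849 * 125 * 0.015^0.63 * 0.0092^0.54
  = 0.849 * 125 * 0.070948 * 0.079514
  = 0.5987 m/s.
Pipe area A = pi*D^2/4 = pi*0.06^2/4 = 0.0028 m^2.
Q = A * V = 0.0028 * 0.5987 = 0.0017 m^3/s.

0.0017


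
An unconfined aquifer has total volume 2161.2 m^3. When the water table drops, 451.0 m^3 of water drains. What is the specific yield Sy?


Specific yield Sy = Volume drained / Total volume.
Sy = 451.0 / 2161.2
   = 0.2087.

0.2087


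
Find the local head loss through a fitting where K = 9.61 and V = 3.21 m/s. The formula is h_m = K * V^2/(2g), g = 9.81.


Minor loss formula: h_m = K * V^2/(2g).
V^2 = 3.21^2 = 10.3041.
V^2/(2g) = 10.3041 / 19.62 = 0.5252 m.
h_m = 9.61 * 0.5252 = 5.047 m.

5.047


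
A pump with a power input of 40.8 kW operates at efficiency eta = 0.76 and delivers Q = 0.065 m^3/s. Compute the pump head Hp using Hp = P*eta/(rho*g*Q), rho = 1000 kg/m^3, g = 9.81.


Pump head formula: Hp = P * eta / (rho * g * Q).
Numerator: P * eta = 40.8 * 1000 * 0.76 = 31008.0 W.
Denominator: rho * g * Q = 1000 * 9.81 * 0.065 = 637.65.
Hp = 31008.0 / 637.65 = 48.63 m.

48.63


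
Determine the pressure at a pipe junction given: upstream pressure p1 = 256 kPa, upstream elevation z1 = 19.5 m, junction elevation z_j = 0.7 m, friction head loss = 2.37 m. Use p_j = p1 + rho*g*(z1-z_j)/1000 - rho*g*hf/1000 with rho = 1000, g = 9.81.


Junction pressure: p_j = p1 + rho*g*(z1 - z_j)/1000 - rho*g*hf/1000.
Elevation term = 1000*9.81*(19.5 - 0.7)/1000 = 184.428 kPa.
Friction term = 1000*9.81*2.37/1000 = 23.25 kPa.
p_j = 256 + 184.428 - 23.25 = 417.18 kPa.

417.18


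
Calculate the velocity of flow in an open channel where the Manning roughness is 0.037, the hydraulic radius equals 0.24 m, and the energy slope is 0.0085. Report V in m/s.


Manning's equation gives V = (1/n) * R^(2/3) * S^(1/2).
First, compute R^(2/3) = 0.24^(2/3) = 0.3862.
Next, S^(1/2) = 0.0085^(1/2) = 0.092195.
Then 1/n = 1/0.037 = 27.03.
V = 27.03 * 0.3862 * 0.092195 = 0.9623 m/s.

0.9623


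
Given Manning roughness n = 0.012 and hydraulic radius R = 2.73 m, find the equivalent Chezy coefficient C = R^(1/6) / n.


The Chezy coefficient relates to Manning's n through C = R^(1/6) / n.
R^(1/6) = 2.73^(1/6) = 1.182208.
C = 1.182208 / 0.012 = 98.52 m^(1/2)/s.

98.52


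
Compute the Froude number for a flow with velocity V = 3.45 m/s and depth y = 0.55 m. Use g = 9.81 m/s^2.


The Froude number is defined as Fr = V / sqrt(g*y).
g*y = 9.81 * 0.55 = 5.3955.
sqrt(g*y) = sqrt(5.3955) = 2.3228.
Fr = 3.45 / 2.3228 = 1.4853.

1.4853


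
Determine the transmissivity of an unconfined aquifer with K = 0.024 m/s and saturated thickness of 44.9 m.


Transmissivity is defined as T = K * h.
T = 0.024 * 44.9
  = 1.0776 m^2/s.

1.0776


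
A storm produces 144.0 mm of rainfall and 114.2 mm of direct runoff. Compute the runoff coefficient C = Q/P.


The runoff coefficient C = runoff depth / rainfall depth.
C = 114.2 / 144.0
  = 0.7931.

0.7931


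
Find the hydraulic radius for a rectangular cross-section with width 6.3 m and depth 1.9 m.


For a rectangular section:
Flow area A = b * y = 6.3 * 1.9 = 11.97 m^2.
Wetted perimeter P = b + 2y = 6.3 + 2*1.9 = 10.1 m.
Hydraulic radius R = A/P = 11.97 / 10.1 = 1.1851 m.

1.1851


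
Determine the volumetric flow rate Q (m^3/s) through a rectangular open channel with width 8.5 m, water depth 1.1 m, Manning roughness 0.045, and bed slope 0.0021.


For a rectangular channel, the cross-sectional area A = b * y = 8.5 * 1.1 = 9.35 m^2.
The wetted perimeter P = b + 2y = 8.5 + 2*1.1 = 10.7 m.
Hydraulic radius R = A/P = 9.35/10.7 = 0.8738 m.
Velocity V = (1/n)*R^(2/3)*S^(1/2) = (1/0.045)*0.8738^(2/3)*0.0021^(1/2) = 0.9308 m/s.
Discharge Q = A * V = 9.35 * 0.9308 = 8.703 m^3/s.

8.703


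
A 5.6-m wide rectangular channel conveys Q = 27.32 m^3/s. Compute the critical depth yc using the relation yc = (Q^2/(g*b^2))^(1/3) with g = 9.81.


Using yc = (Q^2 / (g * b^2))^(1/3):
Q^2 = 27.32^2 = 746.38.
g * b^2 = 9.81 * 5.6^2 = 9.81 * 31.36 = 307.64.
Q^2 / (g*b^2) = 746.38 / 307.64 = 2.4261.
yc = 2.4261^(1/3) = 1.3437 m.

1.3437


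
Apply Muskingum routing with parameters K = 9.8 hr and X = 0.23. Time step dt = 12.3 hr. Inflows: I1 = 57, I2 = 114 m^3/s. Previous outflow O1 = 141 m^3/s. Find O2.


Muskingum coefficients:
denom = 2*K*(1-X) + dt = 2*9.8*(1-0.23) + 12.3 = 27.392.
C0 = (dt - 2*K*X)/denom = (12.3 - 2*9.8*0.23)/27.392 = 0.2845.
C1 = (dt + 2*K*X)/denom = (12.3 + 2*9.8*0.23)/27.392 = 0.6136.
C2 = (2*K*(1-X) - dt)/denom = 0.1019.
O2 = C0*I2 + C1*I1 + C2*O1
   = 0.2845*114 + 0.6136*57 + 0.1019*141
   = 81.78 m^3/s.

81.78


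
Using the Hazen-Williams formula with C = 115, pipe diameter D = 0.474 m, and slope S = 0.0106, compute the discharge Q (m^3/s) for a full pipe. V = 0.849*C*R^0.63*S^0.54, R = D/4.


For a full circular pipe, R = D/4 = 0.474/4 = 0.1185 m.
V = 0.849 * 115 * 0.1185^0.63 * 0.0106^0.54
  = 0.849 * 115 * 0.260881 * 0.085835
  = 2.1863 m/s.
Pipe area A = pi*D^2/4 = pi*0.474^2/4 = 0.1765 m^2.
Q = A * V = 0.1765 * 2.1863 = 0.3858 m^3/s.

0.3858


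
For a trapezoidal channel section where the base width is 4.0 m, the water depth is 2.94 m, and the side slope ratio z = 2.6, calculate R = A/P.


For a trapezoidal section with side slope z:
A = (b + z*y)*y = (4.0 + 2.6*2.94)*2.94 = 34.233 m^2.
P = b + 2*y*sqrt(1 + z^2) = 4.0 + 2*2.94*sqrt(1 + 2.6^2) = 20.38 m.
R = A/P = 34.233 / 20.38 = 1.6798 m.

1.6798


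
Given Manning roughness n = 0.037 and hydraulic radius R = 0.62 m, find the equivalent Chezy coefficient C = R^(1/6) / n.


The Chezy coefficient relates to Manning's n through C = R^(1/6) / n.
R^(1/6) = 0.62^(1/6) = 0.923419.
C = 0.923419 / 0.037 = 24.96 m^(1/2)/s.

24.96


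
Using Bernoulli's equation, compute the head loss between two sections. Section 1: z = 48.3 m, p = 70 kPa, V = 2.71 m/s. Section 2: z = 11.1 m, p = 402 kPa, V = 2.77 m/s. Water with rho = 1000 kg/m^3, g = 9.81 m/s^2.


Total head at each section: H = z + p/(rho*g) + V^2/(2g).
H1 = 48.3 + 70*1000/(1000*9.81) + 2.71^2/(2*9.81)
   = 48.3 + 7.136 + 0.3743
   = 55.81 m.
H2 = 11.1 + 402*1000/(1000*9.81) + 2.77^2/(2*9.81)
   = 11.1 + 40.979 + 0.3911
   = 52.47 m.
h_L = H1 - H2 = 55.81 - 52.47 = 3.34 m.

3.34


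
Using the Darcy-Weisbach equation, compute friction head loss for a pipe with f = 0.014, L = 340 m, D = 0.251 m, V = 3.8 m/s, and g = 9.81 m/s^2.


Darcy-Weisbach equation: h_f = f * (L/D) * V^2/(2g).
f * L/D = 0.014 * 340/0.251 = 18.9641.
V^2/(2g) = 3.8^2 / (2*9.81) = 14.44 / 19.62 = 0.736 m.
h_f = 18.9641 * 0.736 = 13.957 m.

13.957


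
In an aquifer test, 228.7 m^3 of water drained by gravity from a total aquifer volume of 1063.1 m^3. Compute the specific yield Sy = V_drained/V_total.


Specific yield Sy = Volume drained / Total volume.
Sy = 228.7 / 1063.1
   = 0.2151.

0.2151


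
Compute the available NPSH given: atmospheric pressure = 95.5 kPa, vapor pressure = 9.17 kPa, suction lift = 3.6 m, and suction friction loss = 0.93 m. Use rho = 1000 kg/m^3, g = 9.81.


NPSHa = p_atm/(rho*g) - z_s - hf_s - p_vap/(rho*g).
p_atm/(rho*g) = 95.5*1000 / (1000*9.81) = 9.735 m.
p_vap/(rho*g) = 9.17*1000 / (1000*9.81) = 0.935 m.
NPSHa = 9.735 - 3.6 - 0.93 - 0.935
      = 4.27 m.

4.27


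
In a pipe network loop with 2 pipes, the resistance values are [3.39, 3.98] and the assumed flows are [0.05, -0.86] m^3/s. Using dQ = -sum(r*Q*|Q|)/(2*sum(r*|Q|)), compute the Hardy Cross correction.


Numerator terms (r*Q*|Q|): 3.39*0.05*|0.05| = 0.0085; 3.98*-0.86*|-0.86| = -2.9436.
Sum of numerator = -2.9351.
Denominator terms (r*|Q|): 3.39*|0.05| = 0.1695; 3.98*|-0.86| = 3.4228.
2 * sum of denominator = 2 * 3.5923 = 7.1846.
dQ = --2.9351 / 7.1846 = 0.4085 m^3/s.

0.4085


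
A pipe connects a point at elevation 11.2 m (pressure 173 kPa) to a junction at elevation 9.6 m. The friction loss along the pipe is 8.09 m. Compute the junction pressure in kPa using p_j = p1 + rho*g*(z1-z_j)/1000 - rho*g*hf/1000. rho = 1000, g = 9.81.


Junction pressure: p_j = p1 + rho*g*(z1 - z_j)/1000 - rho*g*hf/1000.
Elevation term = 1000*9.81*(11.2 - 9.6)/1000 = 15.696 kPa.
Friction term = 1000*9.81*8.09/1000 = 79.363 kPa.
p_j = 173 + 15.696 - 79.363 = 109.33 kPa.

109.33


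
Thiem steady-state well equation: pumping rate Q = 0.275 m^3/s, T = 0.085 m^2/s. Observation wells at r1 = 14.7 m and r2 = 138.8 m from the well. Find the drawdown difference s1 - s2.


Thiem equation: s1 - s2 = Q/(2*pi*T) * ln(r2/r1).
ln(r2/r1) = ln(138.8/14.7) = 2.2452.
Q/(2*pi*T) = 0.275 / (2*pi*0.085) = 0.275 / 0.5341 = 0.5149.
s1 - s2 = 0.5149 * 2.2452 = 1.1561 m.

1.1561


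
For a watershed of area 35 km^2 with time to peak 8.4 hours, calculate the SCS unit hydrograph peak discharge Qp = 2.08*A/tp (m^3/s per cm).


SCS formula: Qp = 2.08 * A / tp.
Qp = 2.08 * 35 / 8.4
   = 72.8 / 8.4
   = 8.67 m^3/s per cm.

8.67
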